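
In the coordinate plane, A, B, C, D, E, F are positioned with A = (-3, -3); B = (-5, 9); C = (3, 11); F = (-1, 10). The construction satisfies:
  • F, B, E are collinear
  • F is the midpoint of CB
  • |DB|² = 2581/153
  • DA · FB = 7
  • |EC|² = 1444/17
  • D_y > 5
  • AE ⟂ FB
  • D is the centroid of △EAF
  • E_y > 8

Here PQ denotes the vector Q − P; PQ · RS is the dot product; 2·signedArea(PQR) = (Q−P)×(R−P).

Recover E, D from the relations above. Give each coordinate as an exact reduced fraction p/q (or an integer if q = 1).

1. E_x = -101/17  [F, B, E are collinear ∩ AE ⟂ FB]
2. E_y = 149/17  [F, B, E are collinear ∩ AE ⟂ FB]
   → E = (-101/17, 149/17)
3. D_x = -169/51  [D is the centroid of △EAF]
4. D_y = 268/51  [D is the centroid of △EAF]
   → D = (-169/51, 268/51)

D = (-169/51, 268/51)
E = (-101/17, 149/17)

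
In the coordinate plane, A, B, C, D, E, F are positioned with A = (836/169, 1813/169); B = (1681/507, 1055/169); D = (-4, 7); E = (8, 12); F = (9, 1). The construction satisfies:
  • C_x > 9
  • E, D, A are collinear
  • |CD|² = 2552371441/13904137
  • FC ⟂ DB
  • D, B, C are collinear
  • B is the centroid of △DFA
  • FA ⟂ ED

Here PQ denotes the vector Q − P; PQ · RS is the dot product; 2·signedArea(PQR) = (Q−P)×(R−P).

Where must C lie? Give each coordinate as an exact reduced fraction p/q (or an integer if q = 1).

1. C_x = 131765841/13904137  [D, B, C are collinear ∩ FC ⟂ DB]
2. C_y = 77928895/13904137  [D, B, C are collinear ∩ FC ⟂ DB]
   → C = (131765841/13904137, 77928895/13904137)

C = (131765841/13904137, 77928895/13904137)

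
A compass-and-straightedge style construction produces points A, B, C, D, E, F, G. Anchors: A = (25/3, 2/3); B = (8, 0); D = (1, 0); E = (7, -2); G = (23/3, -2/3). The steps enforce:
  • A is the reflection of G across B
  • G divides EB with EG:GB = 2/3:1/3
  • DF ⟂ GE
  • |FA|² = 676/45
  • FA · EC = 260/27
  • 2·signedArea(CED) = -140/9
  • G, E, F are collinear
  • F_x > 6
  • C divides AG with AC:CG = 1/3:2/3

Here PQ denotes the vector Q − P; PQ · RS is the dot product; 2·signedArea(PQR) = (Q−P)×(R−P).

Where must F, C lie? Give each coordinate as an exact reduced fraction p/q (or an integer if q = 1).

C = (73/9, 2/9)
F = (33/5, -14/5)

1. F_x = 33/5  [G, E, F are collinear ∩ DF ⟂ GE]
2. F_y = -14/5  [G, E, F are collinear ∩ DF ⟂ GE]
   → F = (33/5, -14/5)
3. C_x = 73/9  [C divides AG with AC:CG = 1/3:2/3]
4. C_y = 2/9  [C divides AG with AC:CG = 1/3:2/3]
   → C = (73/9, 2/9)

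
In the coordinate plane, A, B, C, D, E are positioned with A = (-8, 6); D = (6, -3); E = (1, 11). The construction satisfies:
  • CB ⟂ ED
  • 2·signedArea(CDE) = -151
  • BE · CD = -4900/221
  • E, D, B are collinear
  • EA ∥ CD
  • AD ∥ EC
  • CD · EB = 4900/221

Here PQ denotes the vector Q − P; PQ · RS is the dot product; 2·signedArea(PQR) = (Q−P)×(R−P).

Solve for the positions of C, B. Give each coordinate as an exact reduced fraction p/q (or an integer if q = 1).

B = (1201/221, -313/221)
C = (15, 2)

1. C_x = 15  [EA ∥ CD ∩ AD ∥ EC]
2. C_y = 2  [EA ∥ CD ∩ AD ∥ EC]
   → C = (15, 2)
3. B_x = 1201/221  [E, D, B are collinear ∩ CB ⟂ ED]
4. B_y = -313/221  [E, D, B are collinear ∩ CB ⟂ ED]
   → B = (1201/221, -313/221)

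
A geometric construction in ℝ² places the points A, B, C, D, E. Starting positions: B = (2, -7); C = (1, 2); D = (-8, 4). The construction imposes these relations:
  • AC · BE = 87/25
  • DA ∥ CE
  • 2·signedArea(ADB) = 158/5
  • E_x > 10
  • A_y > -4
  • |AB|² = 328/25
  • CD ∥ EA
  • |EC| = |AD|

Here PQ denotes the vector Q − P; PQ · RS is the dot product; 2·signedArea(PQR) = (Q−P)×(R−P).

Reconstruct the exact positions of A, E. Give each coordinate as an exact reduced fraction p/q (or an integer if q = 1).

A = (8/5, -17/5)
E = (53/5, -27/5)

1. A_x = 8/5  [line 11·x + 10·y + 82/5 = 0 ∩ |AB|² = 328/25]
2. A_y = -17/5  [line 11·x + 10·y + 82/5 = 0 ∩ |AB|² = 328/25]
   → A = (8/5, -17/5)
3. E_x = 53/5  [CD ∥ EA ∩ DA ∥ CE]
4. E_y = -27/5  [CD ∥ EA ∩ DA ∥ CE]
   → E = (53/5, -27/5)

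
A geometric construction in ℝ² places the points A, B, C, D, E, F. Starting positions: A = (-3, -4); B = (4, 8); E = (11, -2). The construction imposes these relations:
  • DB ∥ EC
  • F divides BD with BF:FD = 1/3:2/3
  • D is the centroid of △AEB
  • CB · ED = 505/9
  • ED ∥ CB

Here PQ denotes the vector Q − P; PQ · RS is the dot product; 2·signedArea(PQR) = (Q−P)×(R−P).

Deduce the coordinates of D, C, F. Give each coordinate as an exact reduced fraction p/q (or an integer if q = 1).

1. D_x = 4  [D is the centroid of △AEB]
2. D_y = 2/3  [D is the centroid of △AEB]
   → D = (4, 2/3)
3. C_x = 11  [ED ∥ CB ∩ DB ∥ EC]
4. C_y = 16/3  [ED ∥ CB ∩ DB ∥ EC]
   → C = (11, 16/3)
5. F_x = 4  [F divides BD with BF:FD = 1/3:2/3]
6. F_y = 50/9  [F divides BD with BF:FD = 1/3:2/3]
   → F = (4, 50/9)

C = (11, 16/3)
D = (4, 2/3)
F = (4, 50/9)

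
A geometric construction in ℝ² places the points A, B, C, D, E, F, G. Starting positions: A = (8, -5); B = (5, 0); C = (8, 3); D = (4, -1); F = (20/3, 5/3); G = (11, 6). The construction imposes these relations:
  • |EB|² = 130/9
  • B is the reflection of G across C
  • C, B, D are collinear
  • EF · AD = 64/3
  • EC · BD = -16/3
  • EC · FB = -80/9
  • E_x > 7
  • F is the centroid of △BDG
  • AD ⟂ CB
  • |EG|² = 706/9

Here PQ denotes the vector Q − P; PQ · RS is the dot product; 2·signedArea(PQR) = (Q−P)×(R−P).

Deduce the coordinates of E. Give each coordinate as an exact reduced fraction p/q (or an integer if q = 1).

1. E_x = 8  [EC · BD = -16/3 ∩ EF · AD = 64/3]
2. E_y = -7/3  [EC · BD = -16/3 ∩ EF · AD = 64/3]
   → E = (8, -7/3)

E = (8, -7/3)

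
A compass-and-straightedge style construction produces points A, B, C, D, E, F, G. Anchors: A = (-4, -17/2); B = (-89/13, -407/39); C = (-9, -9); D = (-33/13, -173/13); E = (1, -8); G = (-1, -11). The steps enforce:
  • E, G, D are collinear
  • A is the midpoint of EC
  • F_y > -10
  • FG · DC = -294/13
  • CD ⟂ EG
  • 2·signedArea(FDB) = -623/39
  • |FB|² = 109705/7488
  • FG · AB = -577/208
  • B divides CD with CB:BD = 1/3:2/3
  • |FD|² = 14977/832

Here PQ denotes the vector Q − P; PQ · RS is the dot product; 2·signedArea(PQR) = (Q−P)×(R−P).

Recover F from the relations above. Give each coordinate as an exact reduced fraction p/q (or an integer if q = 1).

F = (-13/4, -73/8)

1. F_x = -13/4  [FG · AB = -577/208 ∩ FG · DC = -294/13]
2. F_y = -73/8  [FG · AB = -577/208 ∩ FG · DC = -294/13]
   → F = (-13/4, -73/8)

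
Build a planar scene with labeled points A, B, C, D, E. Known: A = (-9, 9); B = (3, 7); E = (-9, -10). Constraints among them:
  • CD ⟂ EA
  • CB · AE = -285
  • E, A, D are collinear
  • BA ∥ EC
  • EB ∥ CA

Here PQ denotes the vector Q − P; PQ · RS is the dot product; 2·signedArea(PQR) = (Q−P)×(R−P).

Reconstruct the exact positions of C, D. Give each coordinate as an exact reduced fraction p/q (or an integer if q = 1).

C = (-21, -8)
D = (-9, -8)

1. C_x = -21  [EB ∥ CA ∩ BA ∥ EC]
2. C_y = -8  [EB ∥ CA ∩ BA ∥ EC]
   → C = (-21, -8)
3. D_x = -9  [E, A, D are collinear ∩ CD ⟂ EA]
4. D_y = -8  [E, A, D are collinear ∩ CD ⟂ EA]
   → D = (-9, -8)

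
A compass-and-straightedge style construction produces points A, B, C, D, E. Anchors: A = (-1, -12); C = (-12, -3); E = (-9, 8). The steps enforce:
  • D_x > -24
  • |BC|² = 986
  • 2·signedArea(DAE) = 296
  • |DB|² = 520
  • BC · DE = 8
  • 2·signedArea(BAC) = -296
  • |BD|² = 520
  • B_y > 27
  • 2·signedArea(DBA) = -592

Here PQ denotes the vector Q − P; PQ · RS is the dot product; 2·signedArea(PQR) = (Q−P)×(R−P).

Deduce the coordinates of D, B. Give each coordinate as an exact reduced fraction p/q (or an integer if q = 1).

1. B_x = -17  [line -9·x + -11·y + 155 = 0 ∩ |BC|² = 986]
2. B_y = 28  [line -9·x + -11·y + 155 = 0 ∩ |BC|² = 986]
   → B = (-17, 28)
3. D_x = -23  [2·signedArea(DAE) = 296 ∩ BC · DE = 8]
4. D_y = 6  [2·signedArea(DAE) = 296 ∩ BC · DE = 8]
   → D = (-23, 6)

B = (-17, 28)
D = (-23, 6)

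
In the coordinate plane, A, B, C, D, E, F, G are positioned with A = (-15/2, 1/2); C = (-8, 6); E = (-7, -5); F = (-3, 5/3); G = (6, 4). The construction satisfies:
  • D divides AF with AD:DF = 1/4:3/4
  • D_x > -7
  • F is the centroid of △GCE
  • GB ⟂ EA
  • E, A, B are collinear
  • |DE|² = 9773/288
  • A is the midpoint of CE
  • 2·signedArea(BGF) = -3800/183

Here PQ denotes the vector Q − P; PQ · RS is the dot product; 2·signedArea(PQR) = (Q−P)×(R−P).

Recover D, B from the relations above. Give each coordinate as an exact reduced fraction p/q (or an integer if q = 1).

B = (-470/61, 168/61)
D = (-51/8, 19/24)

1. D_x = -51/8  [D divides AF with AD:DF = 1/4:3/4]
2. D_y = 19/24  [D divides AF with AD:DF = 1/4:3/4]
   → D = (-51/8, 19/24)
3. B_x = -470/61  [E, A, B are collinear ∩ GB ⟂ EA]
4. B_y = 168/61  [E, A, B are collinear ∩ GB ⟂ EA]
   → B = (-470/61, 168/61)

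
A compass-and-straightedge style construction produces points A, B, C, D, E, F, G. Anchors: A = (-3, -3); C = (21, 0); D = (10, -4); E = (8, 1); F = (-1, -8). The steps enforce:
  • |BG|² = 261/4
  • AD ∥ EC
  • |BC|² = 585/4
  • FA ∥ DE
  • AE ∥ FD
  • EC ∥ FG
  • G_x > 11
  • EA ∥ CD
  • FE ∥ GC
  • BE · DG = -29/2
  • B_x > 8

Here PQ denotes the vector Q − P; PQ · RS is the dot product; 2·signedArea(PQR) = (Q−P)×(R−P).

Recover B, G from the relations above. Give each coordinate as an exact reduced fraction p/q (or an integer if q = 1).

1. G_x = 12  [FE ∥ GC ∩ EC ∥ FG]
2. G_y = -9  [FE ∥ GC ∩ EC ∥ FG]
   → G = (12, -9)
3. B_x = 9  [line -2·x + 5·y + 51/2 = 0 ∩ |BG|² = 261/4]
4. B_y = -3/2  [line -2·x + 5·y + 51/2 = 0 ∩ |BG|² = 261/4]
   → B = (9, -3/2)

B = (9, -3/2)
G = (12, -9)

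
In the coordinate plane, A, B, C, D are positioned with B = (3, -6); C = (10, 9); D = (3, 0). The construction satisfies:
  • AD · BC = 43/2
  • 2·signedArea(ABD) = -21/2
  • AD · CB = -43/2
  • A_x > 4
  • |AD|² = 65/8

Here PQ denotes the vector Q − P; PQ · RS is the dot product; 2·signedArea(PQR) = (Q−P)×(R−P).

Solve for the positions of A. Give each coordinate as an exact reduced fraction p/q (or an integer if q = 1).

1. A_x = 19/4  [AD · CB = -43/2 ∩ 2·signedArea(ABD) = -21/2]
2. A_y = -9/4  [AD · CB = -43/2 ∩ 2·signedArea(ABD) = -21/2]
   → A = (19/4, -9/4)

A = (19/4, -9/4)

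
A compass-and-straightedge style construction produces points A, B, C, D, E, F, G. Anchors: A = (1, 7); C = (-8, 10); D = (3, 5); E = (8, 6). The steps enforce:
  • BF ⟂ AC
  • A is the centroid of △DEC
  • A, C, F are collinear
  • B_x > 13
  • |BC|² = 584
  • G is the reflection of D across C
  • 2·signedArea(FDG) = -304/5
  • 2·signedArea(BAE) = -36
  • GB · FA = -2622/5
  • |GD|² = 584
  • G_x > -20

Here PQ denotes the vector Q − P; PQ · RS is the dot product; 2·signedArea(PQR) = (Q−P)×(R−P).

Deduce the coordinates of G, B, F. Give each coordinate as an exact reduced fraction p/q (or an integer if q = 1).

1. G_x = -19  [G is the reflection of D across C]
2. G_y = 15  [G is the reflection of D across C]
   → G = (-19, 15)
3. B_x = 14  [line 1·x + 7·y + -14 = 0 ∩ |BC|² = 584]
4. B_y = 0  [line 1·x + 7·y + -14 = 0 ∩ |BC|² = 584]
   → B = (14, 0)
5. F_x = 74/5  [A, C, F are collinear ∩ BF ⟂ AC]
6. F_y = 12/5  [A, C, F are collinear ∩ BF ⟂ AC]
   → F = (74/5, 12/5)

B = (14, 0)
F = (74/5, 12/5)
G = (-19, 15)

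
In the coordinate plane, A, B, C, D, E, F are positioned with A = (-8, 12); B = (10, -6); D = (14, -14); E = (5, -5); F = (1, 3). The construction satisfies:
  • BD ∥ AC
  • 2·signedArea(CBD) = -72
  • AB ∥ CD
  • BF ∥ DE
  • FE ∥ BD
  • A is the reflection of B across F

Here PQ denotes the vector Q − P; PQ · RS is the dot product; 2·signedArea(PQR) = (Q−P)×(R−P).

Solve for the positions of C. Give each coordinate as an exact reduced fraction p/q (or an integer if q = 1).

1. C_x = -4  [AB ∥ CD ∩ BD ∥ AC]
2. C_y = 4  [AB ∥ CD ∩ BD ∥ AC]
   → C = (-4, 4)

C = (-4, 4)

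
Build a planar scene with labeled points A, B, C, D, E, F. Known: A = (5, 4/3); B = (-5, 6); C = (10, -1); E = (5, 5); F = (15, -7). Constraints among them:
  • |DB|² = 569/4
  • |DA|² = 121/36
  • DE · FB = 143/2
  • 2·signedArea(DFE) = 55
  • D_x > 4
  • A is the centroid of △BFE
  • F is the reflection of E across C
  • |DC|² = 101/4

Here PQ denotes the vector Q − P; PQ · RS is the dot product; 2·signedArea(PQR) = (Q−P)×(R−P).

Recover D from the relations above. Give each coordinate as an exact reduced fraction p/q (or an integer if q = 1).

1. D_x = 5  [2·signedArea(DFE) = 55 ∩ DE · FB = 143/2]
2. D_y = -1/2  [2·signedArea(DFE) = 55 ∩ DE · FB = 143/2]
   → D = (5, -1/2)

D = (5, -1/2)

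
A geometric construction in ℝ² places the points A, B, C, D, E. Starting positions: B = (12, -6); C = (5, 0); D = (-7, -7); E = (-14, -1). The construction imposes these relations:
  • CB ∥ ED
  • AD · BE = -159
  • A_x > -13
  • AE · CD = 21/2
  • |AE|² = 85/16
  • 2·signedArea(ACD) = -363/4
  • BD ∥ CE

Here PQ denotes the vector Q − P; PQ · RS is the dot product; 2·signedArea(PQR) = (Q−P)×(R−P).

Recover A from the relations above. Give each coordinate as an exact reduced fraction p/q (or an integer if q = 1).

A = (-49/4, -5/2)

1. A_x = -49/4  [AE · CD = 21/2 ∩ AD · BE = -159]
2. A_y = -5/2  [AE · CD = 21/2 ∩ AD · BE = -159]
   → A = (-49/4, -5/2)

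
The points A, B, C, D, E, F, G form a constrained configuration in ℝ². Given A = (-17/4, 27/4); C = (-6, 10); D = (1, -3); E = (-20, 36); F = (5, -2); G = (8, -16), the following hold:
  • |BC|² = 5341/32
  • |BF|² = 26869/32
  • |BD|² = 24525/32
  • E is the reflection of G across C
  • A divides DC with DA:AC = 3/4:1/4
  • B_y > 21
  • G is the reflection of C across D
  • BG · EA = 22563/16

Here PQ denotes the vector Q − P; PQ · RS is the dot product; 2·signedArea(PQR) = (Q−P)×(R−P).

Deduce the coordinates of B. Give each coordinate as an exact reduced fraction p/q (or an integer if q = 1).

1. B_x = -97/8  [line -63/4·x + 117/4·y + -13059/16 = 0 ∩ |BC|² = 5341/32]
2. B_y = 171/8  [line -63/4·x + 117/4·y + -13059/16 = 0 ∩ |BC|² = 5341/32]
   → B = (-97/8, 171/8)

B = (-97/8, 171/8)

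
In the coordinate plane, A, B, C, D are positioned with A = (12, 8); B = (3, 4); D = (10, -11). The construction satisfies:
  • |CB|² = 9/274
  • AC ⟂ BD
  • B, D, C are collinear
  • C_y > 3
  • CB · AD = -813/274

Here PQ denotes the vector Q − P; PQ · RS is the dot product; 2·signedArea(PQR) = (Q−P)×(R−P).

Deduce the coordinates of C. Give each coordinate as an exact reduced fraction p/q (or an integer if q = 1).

C = (843/274, 1051/274)

1. C_x = 843/274  [B, D, C are collinear ∩ AC ⟂ BD]
2. C_y = 1051/274  [B, D, C are collinear ∩ AC ⟂ BD]
   → C = (843/274, 1051/274)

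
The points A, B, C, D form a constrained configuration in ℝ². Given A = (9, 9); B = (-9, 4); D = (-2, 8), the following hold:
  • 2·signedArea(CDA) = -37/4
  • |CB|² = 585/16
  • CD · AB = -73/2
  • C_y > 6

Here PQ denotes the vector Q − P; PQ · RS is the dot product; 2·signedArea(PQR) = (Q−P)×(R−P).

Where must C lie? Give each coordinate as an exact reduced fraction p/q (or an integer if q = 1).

C = (-15/4, 7)

1. C_x = -15/4  [2·signedArea(CDA) = -37/4 ∩ CD · AB = -73/2]
2. C_y = 7  [2·signedArea(CDA) = -37/4 ∩ CD · AB = -73/2]
   → C = (-15/4, 7)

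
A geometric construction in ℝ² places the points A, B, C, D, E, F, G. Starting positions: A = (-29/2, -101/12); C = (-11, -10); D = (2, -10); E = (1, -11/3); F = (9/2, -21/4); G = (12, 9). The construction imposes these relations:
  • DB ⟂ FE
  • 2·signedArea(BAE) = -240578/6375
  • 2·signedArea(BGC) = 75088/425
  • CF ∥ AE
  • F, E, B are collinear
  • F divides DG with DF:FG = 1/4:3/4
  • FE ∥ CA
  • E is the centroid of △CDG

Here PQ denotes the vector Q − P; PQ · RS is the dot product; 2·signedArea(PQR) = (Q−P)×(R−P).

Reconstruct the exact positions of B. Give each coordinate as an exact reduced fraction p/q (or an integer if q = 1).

1. B_x = 8943/2125  [F, E, B are collinear ∩ DB ⟂ FE]
2. B_y = -10876/2125  [F, E, B are collinear ∩ DB ⟂ FE]
   → B = (8943/2125, -10876/2125)

B = (8943/2125, -10876/2125)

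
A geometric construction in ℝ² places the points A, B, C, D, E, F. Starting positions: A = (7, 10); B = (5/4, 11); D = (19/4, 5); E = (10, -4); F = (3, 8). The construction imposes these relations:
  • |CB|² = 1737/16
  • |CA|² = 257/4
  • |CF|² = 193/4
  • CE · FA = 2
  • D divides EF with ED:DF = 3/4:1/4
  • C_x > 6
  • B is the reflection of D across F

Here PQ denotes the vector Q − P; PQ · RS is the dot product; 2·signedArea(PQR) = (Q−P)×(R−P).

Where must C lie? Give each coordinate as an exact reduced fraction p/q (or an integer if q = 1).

C = (13/2, 2)

1. C_x = 13/2  [line -4·x + -2·y + 30 = 0 ∩ |CA|² = 257/4]
2. C_y = 2  [line -4·x + -2·y + 30 = 0 ∩ |CA|² = 257/4]
   → C = (13/2, 2)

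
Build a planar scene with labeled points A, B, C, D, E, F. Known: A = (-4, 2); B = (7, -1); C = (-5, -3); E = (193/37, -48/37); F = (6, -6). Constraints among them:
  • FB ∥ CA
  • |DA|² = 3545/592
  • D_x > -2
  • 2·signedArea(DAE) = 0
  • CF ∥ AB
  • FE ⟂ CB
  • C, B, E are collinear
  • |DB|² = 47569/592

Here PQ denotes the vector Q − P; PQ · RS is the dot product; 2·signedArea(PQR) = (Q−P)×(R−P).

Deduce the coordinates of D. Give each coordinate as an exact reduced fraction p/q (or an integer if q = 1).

D = (-251/148, 87/74)

1. D_x = -251/148  [line 122/37·x + 341/37·y + -194/37 = 0 ∩ |DA|² = 3545/592]
2. D_y = 87/74  [line 122/37·x + 341/37·y + -194/37 = 0 ∩ |DA|² = 3545/592]
   → D = (-251/148, 87/74)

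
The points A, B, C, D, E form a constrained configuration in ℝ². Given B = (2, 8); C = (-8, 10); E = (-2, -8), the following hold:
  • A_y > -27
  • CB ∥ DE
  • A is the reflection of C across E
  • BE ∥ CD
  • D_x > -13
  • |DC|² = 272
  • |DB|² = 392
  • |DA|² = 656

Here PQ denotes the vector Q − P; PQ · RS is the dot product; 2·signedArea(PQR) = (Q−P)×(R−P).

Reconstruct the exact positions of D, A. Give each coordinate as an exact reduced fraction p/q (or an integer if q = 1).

A = (4, -26)
D = (-12, -6)

1. D_x = -12  [CB ∥ DE ∩ BE ∥ CD]
2. D_y = -6  [CB ∥ DE ∩ BE ∥ CD]
   → D = (-12, -6)
3. A_x = 4  [A is the reflection of C across E]
4. A_y = -26  [A is the reflection of C across E]
   → A = (4, -26)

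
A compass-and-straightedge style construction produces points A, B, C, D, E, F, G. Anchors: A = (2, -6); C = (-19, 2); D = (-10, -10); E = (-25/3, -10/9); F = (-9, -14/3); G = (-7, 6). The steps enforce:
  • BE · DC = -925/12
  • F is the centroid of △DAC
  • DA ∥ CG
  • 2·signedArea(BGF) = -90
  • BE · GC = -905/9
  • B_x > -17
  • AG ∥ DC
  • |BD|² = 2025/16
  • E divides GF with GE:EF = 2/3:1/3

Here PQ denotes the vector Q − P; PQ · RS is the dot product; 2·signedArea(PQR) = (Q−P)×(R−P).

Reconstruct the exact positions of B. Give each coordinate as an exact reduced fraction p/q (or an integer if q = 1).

B = (-67/4, -1)

1. B_x = -67/4  [2·signedArea(BGF) = -90 ∩ BE · DC = -925/12]
2. B_y = -1  [2·signedArea(BGF) = -90 ∩ BE · DC = -925/12]
   → B = (-67/4, -1)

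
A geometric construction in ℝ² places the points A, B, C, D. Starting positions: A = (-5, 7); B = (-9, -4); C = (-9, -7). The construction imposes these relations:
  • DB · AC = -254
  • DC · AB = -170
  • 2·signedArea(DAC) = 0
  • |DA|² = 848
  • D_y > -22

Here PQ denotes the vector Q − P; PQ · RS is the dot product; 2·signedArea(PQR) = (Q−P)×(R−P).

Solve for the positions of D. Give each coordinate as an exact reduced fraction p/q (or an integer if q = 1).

1. D_x = -13  [2·signedArea(DAC) = 0 ∩ DC · AB = -170]
2. D_y = -21  [2·signedArea(DAC) = 0 ∩ DC · AB = -170]
   → D = (-13, -21)

D = (-13, -21)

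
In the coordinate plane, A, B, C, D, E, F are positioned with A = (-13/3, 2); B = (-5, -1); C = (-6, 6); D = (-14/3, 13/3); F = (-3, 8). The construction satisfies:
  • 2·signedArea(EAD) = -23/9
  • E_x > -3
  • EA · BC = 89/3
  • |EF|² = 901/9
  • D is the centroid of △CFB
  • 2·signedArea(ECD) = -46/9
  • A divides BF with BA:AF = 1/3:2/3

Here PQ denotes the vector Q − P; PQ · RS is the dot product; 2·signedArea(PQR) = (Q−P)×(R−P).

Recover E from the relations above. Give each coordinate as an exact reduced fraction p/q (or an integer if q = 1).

1. E_x = -8/3  [2·signedArea(ECD) = -46/9 ∩ EA · BC = 89/3]
2. E_y = -2  [2·signedArea(ECD) = -46/9 ∩ EA · BC = 89/3]
   → E = (-8/3, -2)

E = (-8/3, -2)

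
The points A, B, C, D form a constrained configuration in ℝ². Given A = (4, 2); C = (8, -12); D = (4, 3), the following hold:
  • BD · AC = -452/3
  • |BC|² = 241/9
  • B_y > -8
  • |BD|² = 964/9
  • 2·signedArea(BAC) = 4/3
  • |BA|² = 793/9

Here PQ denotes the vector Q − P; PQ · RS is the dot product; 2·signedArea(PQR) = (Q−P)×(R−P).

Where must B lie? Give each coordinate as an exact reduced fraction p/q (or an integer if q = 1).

B = (20/3, -7)

1. B_x = 20/3  [2·signedArea(BAC) = 4/3 ∩ BD · AC = -452/3]
2. B_y = -7  [2·signedArea(BAC) = 4/3 ∩ BD · AC = -452/3]
   → B = (20/3, -7)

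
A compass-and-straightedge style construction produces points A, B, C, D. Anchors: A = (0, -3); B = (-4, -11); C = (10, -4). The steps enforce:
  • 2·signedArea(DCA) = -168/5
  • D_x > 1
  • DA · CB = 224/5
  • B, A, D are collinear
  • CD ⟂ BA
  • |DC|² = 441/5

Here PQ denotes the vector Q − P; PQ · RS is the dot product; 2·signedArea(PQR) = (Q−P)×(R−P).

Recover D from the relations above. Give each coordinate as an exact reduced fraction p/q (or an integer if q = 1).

1. D_x = 8/5  [B, A, D are collinear ∩ CD ⟂ BA]
2. D_y = 1/5  [B, A, D are collinear ∩ CD ⟂ BA]
   → D = (8/5, 1/5)

D = (8/5, 1/5)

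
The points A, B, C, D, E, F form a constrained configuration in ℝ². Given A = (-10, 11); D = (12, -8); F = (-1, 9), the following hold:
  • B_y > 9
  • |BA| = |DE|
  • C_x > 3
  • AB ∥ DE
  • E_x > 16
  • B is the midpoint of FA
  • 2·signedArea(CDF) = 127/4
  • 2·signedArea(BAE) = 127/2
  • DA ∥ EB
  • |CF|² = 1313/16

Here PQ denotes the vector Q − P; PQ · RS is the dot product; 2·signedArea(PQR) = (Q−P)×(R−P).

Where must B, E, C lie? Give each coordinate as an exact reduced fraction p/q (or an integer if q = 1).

1. B_x = -11/2  [B is the midpoint of FA]
2. B_y = 10  [B is the midpoint of FA]
   → B = (-11/2, 10)
3. E_x = 33/2  [DA ∥ EB ∩ AB ∥ DE]
4. E_y = -9  [DA ∥ EB ∩ AB ∥ DE]
   → E = (33/2, -9)
5. C_x = 13/4  [line -17·x + -13·y + 273/4 = 0 ∩ |CF|² = 1313/16]
6. C_y = 1  [line -17·x + -13·y + 273/4 = 0 ∩ |CF|² = 1313/16]
   → C = (13/4, 1)

B = (-11/2, 10)
C = (13/4, 1)
E = (33/2, -9)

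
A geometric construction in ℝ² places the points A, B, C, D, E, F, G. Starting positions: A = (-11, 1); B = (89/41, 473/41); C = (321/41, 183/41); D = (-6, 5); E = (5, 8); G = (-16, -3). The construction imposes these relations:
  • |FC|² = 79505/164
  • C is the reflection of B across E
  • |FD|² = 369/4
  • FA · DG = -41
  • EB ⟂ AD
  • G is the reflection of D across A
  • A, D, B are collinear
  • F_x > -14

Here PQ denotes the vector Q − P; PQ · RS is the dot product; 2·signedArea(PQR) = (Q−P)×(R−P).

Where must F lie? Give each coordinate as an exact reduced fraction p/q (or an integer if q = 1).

1. F_x = -27/2  [line 10·x + 8·y + 143 = 0 ∩ |FD|² = 369/4]
2. F_y = -1  [line 10·x + 8·y + 143 = 0 ∩ |FD|² = 369/4]
   → F = (-27/2, -1)

F = (-27/2, -1)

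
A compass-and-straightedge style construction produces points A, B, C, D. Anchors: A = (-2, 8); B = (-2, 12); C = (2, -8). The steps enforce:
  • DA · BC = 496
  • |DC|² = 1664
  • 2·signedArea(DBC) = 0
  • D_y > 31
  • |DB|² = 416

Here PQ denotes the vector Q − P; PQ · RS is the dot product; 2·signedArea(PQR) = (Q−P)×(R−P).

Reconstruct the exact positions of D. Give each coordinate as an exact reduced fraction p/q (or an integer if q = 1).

1. D_x = -6  [2·signedArea(DBC) = 0 ∩ DA · BC = 496]
2. D_y = 32  [2·signedArea(DBC) = 0 ∩ DA · BC = 496]
   → D = (-6, 32)

D = (-6, 32)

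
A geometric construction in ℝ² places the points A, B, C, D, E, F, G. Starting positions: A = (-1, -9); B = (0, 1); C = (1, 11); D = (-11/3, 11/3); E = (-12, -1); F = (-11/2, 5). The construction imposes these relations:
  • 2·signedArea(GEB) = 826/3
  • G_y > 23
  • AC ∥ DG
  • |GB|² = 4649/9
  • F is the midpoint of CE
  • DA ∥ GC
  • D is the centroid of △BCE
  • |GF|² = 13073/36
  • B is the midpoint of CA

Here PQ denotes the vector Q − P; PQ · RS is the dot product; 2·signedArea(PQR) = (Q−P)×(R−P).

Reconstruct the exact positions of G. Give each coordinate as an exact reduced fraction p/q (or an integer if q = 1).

G = (-5/3, 71/3)

1. G_x = -5/3  [DA ∥ GC ∩ AC ∥ DG]
2. G_y = 71/3  [DA ∥ GC ∩ AC ∥ DG]
   → G = (-5/3, 71/3)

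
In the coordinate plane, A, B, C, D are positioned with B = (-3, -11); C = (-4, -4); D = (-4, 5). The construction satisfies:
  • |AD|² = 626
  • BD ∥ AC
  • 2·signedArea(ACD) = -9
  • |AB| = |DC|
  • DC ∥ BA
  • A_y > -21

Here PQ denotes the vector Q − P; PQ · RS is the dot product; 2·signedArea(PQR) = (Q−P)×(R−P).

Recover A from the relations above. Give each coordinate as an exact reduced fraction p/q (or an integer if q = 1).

A = (-3, -20)

1. A_x = -3  [BD ∥ AC ∩ DC ∥ BA]
2. A_y = -20  [BD ∥ AC ∩ DC ∥ BA]
   → A = (-3, -20)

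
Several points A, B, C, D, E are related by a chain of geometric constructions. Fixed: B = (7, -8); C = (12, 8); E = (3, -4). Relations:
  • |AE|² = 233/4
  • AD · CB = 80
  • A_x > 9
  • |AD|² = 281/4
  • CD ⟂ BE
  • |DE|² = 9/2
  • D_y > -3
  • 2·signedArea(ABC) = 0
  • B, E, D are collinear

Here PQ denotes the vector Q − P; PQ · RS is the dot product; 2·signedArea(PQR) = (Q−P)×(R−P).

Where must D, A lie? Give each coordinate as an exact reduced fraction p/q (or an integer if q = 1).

A = (19/2, 0)
D = (3/2, -5/2)

1. D_x = 3/2  [B, E, D are collinear ∩ CD ⟂ BE]
2. D_y = -5/2  [B, E, D are collinear ∩ CD ⟂ BE]
   → D = (3/2, -5/2)
3. A_x = 19/2  [2·signedArea(ABC) = 0 ∩ AD · CB = 80]
4. A_y = 0  [2·signedArea(ABC) = 0 ∩ AD · CB = 80]
   → A = (19/2, 0)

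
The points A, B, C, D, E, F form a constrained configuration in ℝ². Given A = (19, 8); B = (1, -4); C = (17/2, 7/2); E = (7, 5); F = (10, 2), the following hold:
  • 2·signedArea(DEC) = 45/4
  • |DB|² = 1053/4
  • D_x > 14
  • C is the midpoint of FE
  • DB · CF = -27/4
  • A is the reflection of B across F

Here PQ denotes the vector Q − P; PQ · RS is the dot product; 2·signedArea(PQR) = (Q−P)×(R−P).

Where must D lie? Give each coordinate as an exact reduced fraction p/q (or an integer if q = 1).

1. D_x = 29/2  [2·signedArea(DEC) = 45/4 ∩ DB · CF = -27/4]
2. D_y = 5  [2·signedArea(DEC) = 45/4 ∩ DB · CF = -27/4]
   → D = (29/2, 5)

D = (29/2, 5)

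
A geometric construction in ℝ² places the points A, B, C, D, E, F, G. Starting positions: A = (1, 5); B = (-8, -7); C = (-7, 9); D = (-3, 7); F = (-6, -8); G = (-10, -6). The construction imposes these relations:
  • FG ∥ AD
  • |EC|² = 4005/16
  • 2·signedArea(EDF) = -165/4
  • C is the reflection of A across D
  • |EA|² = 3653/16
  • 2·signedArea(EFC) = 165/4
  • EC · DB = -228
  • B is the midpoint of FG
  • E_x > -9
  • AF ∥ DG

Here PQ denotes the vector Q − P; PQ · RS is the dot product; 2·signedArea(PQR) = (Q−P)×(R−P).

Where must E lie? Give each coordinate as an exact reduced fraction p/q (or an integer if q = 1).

E = (-17/2, -27/4)

1. E_x = -17/2  [2·signedArea(EFC) = 165/4 ∩ EC · DB = -228]
2. E_y = -27/4  [2·signedArea(EFC) = 165/4 ∩ EC · DB = -228]
   → E = (-17/2, -27/4)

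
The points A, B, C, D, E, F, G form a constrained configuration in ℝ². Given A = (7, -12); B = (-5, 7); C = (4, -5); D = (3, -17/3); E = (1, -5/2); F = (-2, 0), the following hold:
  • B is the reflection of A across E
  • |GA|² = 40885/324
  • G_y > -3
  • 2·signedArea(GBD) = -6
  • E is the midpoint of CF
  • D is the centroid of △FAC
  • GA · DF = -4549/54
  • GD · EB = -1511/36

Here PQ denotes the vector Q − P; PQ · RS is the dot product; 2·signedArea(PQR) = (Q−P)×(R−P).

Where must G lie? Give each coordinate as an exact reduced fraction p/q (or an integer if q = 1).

G = (2/3, -49/18)

1. G_x = 2/3  [2·signedArea(GBD) = -6 ∩ GD · EB = -1511/36]
2. G_y = -49/18  [2·signedArea(GBD) = -6 ∩ GD · EB = -1511/36]
   → G = (2/3, -49/18)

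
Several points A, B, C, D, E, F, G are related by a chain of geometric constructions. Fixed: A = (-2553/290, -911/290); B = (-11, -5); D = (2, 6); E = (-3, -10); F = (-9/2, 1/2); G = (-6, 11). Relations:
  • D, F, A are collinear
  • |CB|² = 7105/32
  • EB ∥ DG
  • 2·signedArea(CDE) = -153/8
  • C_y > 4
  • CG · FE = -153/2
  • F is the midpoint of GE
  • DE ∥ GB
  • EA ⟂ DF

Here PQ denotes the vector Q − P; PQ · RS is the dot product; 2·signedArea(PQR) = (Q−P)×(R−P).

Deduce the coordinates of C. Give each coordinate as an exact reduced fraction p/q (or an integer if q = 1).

C = (3/8, 37/8)

1. C_x = 3/8  [2·signedArea(CDE) = -153/8 ∩ CG · FE = -153/2]
2. C_y = 37/8  [2·signedArea(CDE) = -153/8 ∩ CG · FE = -153/2]
   → C = (3/8, 37/8)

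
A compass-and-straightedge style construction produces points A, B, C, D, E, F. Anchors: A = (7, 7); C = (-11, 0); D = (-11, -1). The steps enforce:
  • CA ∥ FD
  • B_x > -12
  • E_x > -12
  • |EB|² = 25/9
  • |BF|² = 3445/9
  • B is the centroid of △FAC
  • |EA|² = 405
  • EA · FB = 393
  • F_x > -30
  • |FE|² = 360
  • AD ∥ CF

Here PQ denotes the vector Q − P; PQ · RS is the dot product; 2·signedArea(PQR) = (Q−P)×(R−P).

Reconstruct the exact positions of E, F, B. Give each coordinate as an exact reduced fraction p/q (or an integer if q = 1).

B = (-11, -1/3)
E = (-11, -2)
F = (-29, -8)

1. F_x = -29  [CA ∥ FD ∩ AD ∥ CF]
2. F_y = -8  [CA ∥ FD ∩ AD ∥ CF]
   → F = (-29, -8)
3. B_x = -11  [B is the centroid of △FAC]
4. B_y = -1/3  [B is the centroid of △FAC]
   → B = (-11, -1/3)
5. E_x = -11  [line -18·x + -23/3·y + -640/3 = 0 ∩ |EB|² = 25/9]
6. E_y = -2  [line -18·x + -23/3·y + -640/3 = 0 ∩ |EB|² = 25/9]
   → E = (-11, -2)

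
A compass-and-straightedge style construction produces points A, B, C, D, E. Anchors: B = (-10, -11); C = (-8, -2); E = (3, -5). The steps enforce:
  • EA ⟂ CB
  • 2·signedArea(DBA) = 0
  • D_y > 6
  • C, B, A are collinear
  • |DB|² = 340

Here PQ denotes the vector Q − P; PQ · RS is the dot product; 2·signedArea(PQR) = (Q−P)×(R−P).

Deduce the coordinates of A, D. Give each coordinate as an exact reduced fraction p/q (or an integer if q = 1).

1. A_x = -138/17  [C, B, A are collinear ∩ EA ⟂ CB]
2. A_y = -43/17  [C, B, A are collinear ∩ EA ⟂ CB]
   → A = (-138/17, -43/17)
3. D_x = -6  [line -144/17·x + 32/17·y + -64 = 0 ∩ |DB|² = 340]
4. D_y = 7  [line -144/17·x + 32/17·y + -64 = 0 ∩ |DB|² = 340]
   → D = (-6, 7)

A = (-138/17, -43/17)
D = (-6, 7)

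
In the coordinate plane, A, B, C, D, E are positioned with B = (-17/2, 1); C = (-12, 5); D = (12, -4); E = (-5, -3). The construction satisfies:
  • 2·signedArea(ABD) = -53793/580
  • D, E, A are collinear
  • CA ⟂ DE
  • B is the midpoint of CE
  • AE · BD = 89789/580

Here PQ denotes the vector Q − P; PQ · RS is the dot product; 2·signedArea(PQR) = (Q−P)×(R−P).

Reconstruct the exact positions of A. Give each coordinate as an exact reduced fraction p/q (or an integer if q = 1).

A = (-3609/290, -743/290)

1. A_x = -3609/290  [D, E, A are collinear ∩ CA ⟂ DE]
2. A_y = -743/290  [D, E, A are collinear ∩ CA ⟂ DE]
   → A = (-3609/290, -743/290)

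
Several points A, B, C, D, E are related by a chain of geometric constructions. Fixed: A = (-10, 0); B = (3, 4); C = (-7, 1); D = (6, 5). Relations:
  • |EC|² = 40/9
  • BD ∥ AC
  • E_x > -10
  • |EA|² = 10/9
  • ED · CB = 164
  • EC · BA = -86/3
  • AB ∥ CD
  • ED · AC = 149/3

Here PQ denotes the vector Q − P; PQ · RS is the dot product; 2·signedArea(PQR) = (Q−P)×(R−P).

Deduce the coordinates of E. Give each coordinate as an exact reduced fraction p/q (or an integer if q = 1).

1. E_x = -9  [EC · BA = -86/3 ∩ ED · AC = 149/3]
2. E_y = 1/3  [EC · BA = -86/3 ∩ ED · AC = 149/3]
   → E = (-9, 1/3)

E = (-9, 1/3)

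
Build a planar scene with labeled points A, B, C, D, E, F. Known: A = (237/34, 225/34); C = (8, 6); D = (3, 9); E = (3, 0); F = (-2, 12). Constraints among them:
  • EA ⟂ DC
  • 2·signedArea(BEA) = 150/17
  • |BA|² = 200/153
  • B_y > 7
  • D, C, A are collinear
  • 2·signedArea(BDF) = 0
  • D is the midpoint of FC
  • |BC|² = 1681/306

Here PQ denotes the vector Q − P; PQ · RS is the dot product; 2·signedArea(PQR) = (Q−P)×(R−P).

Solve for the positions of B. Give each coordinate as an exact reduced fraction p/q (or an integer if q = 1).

1. B_x = 611/102  [2·signedArea(BDF) = 0 ∩ 2·signedArea(BEA) = 150/17]
2. B_y = 245/34  [2·signedArea(BDF) = 0 ∩ 2·signedArea(BEA) = 150/17]
   → B = (611/102, 245/34)

B = (611/102, 245/34)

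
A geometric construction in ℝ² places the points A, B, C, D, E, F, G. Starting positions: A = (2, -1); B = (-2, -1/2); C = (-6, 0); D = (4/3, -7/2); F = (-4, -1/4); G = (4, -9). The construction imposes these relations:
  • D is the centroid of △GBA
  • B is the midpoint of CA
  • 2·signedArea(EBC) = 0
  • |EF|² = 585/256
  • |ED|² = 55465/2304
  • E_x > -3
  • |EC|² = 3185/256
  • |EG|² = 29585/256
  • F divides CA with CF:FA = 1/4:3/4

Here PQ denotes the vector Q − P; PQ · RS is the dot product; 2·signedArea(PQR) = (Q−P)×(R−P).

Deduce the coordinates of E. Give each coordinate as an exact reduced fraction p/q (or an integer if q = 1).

E = (-5/2, -7/16)

1. E_x = -5/2  [line -1/2·x + -4·y + -3 = 0 ∩ |EC|² = 3185/256]
2. E_y = -7/16  [line -1/2·x + -4·y + -3 = 0 ∩ |EC|² = 3185/256]
   → E = (-5/2, -7/16)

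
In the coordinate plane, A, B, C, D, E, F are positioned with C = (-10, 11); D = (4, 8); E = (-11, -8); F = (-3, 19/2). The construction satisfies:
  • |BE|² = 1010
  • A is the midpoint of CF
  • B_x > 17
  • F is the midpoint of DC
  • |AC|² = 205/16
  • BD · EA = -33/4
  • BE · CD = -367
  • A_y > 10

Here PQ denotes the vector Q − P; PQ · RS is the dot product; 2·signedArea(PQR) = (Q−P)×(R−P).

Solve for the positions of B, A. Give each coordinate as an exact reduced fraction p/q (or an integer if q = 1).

A = (-13/2, 41/4)
B = (18, 5)

1. B_x = 18  [line -14·x + 3·y + 237 = 0 ∩ |BE|² = 1010]
2. B_y = 5  [line -14·x + 3·y + 237 = 0 ∩ |BE|² = 1010]
   → B = (18, 5)
3. A_x = -13/2  [BD · EA = -33/4 ∩ A is the midpoint of CF]
4. A_y = 41/4  [BD · EA = -33/4 ∩ A is the midpoint of CF]
   → A = (-13/2, 41/4)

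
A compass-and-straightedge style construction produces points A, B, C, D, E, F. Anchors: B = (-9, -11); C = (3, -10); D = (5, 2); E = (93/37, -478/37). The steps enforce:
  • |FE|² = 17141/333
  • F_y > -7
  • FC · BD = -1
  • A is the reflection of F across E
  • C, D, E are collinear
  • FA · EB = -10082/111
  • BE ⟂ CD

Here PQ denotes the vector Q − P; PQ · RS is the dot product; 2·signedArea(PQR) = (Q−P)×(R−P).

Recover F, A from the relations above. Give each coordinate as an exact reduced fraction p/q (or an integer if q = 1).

A = (595/111, -2165/111)
F = (-1/3, -19/3)

1. F_x = -1/3  [line -14·x + -13·y + -87 = 0 ∩ |FE|² = 17141/333]
2. F_y = -19/3  [line -14·x + -13·y + -87 = 0 ∩ |FE|² = 17141/333]
   → F = (-1/3, -19/3)
3. A_x = 595/111  [FA · EB = -10082/111 ∩ A is the reflection of F across E]
4. A_y = -2165/111  [FA · EB = -10082/111 ∩ A is the reflection of F across E]
   → A = (595/111, -2165/111)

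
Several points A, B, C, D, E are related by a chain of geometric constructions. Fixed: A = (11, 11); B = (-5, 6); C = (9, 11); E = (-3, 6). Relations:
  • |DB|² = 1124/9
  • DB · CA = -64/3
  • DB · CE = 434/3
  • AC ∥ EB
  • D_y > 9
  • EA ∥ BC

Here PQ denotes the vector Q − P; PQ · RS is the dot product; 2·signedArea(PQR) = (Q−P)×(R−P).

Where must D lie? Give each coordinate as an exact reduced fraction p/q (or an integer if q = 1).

1. D_x = 17/3  [DB · CA = -64/3 ∩ DB · CE = 434/3]
2. D_y = 28/3  [DB · CA = -64/3 ∩ DB · CE = 434/3]
   → D = (17/3, 28/3)

D = (17/3, 28/3)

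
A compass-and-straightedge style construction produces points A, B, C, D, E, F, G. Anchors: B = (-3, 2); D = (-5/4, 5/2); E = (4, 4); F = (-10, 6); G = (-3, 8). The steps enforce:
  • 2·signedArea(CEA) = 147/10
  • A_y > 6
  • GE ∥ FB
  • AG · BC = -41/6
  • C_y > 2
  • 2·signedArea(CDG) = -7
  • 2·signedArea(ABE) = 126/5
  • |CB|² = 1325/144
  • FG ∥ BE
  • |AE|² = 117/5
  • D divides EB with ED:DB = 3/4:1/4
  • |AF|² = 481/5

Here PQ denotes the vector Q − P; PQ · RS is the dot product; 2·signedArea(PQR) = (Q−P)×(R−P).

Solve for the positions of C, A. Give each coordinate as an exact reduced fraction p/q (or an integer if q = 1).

A = (-1/5, 32/5)
C = (-1/12, 17/6)

1. A_x = -1/5  [line -2·x + 7·y + -226/5 = 0 ∩ |AF|² = 481/5]
2. A_y = 32/5  [line -2·x + 7·y + -226/5 = 0 ∩ |AF|² = 481/5]
   → A = (-1/5, 32/5)
3. C_x = -1/12  [2·signedArea(CEA) = 147/10 ∩ 2·signedArea(CDG) = -7]
4. C_y = 17/6  [2·signedArea(CEA) = 147/10 ∩ 2·signedArea(CDG) = -7]
   → C = (-1/12, 17/6)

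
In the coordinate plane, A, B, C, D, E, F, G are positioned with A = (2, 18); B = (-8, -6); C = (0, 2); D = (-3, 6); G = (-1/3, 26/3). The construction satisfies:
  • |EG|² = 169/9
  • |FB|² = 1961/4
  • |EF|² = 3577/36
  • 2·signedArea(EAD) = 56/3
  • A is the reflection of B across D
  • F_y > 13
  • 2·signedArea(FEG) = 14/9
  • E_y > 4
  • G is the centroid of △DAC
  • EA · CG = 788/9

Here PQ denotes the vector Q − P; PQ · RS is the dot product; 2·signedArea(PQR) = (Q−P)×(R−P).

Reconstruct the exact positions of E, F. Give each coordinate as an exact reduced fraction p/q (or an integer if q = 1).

1. E_x = -2  [EA · CG = 788/9 ∩ 2·signedArea(EAD) = 56/3]
2. E_y = 14/3  [EA · CG = 788/9 ∩ 2·signedArea(EAD) = 56/3]
   → E = (-2, 14/3)
3. F_x = 3/2  [line -4·x + 5/3·y + -52/3 = 0 ∩ |FB|² = 1961/4]
4. F_y = 14  [line -4·x + 5/3·y + -52/3 = 0 ∩ |FB|² = 1961/4]
   → F = (3/2, 14)

E = (-2, 14/3)
F = (3/2, 14)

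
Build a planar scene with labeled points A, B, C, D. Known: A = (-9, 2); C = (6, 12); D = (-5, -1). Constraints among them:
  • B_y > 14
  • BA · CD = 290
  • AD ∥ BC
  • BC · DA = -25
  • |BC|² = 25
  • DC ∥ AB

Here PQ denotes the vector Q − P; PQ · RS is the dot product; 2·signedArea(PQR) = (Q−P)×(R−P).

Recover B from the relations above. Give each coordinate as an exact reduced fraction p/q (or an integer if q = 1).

B = (2, 15)

1. B_x = 2  [AD ∥ BC ∩ DC ∥ AB]
2. B_y = 15  [AD ∥ BC ∩ DC ∥ AB]
   → B = (2, 15)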